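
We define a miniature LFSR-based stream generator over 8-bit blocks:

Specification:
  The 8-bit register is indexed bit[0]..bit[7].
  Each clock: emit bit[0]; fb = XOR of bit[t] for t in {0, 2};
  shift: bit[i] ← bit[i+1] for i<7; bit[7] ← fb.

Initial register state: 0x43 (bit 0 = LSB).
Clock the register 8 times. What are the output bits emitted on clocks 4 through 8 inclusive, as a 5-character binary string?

00010

reg_0 = 0x43
clock 1: out=1, reg = 0xA1
clock 2: out=1, reg = 0xD0
clock 3: out=0, reg = 0x68
clock 4: out=0, reg = 0x34
clock 5: out=0, reg = 0x9A
clock 6: out=0, reg = 0x4D
clock 7: out=1, reg = 0x26
clock 8: out=0, reg = 0x93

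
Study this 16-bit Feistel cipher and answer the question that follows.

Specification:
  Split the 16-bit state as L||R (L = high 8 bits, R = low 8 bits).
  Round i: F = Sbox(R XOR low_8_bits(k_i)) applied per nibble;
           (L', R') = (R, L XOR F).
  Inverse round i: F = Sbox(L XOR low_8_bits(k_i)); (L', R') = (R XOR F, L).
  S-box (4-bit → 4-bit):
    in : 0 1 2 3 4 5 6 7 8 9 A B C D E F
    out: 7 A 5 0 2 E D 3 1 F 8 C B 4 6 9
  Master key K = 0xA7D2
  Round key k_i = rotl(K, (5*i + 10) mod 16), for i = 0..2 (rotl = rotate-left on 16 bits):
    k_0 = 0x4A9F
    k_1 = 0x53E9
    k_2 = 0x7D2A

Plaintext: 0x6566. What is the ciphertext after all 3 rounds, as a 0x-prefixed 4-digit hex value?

s_0 = plaintext = 0x6566
s_1 = Round(s_0, k_0) = 0x66FA
s_2 = Round(s_1, k_1) = 0xFAC6
s_3 = Round(s_2, k_2) = 0xC691

0xC691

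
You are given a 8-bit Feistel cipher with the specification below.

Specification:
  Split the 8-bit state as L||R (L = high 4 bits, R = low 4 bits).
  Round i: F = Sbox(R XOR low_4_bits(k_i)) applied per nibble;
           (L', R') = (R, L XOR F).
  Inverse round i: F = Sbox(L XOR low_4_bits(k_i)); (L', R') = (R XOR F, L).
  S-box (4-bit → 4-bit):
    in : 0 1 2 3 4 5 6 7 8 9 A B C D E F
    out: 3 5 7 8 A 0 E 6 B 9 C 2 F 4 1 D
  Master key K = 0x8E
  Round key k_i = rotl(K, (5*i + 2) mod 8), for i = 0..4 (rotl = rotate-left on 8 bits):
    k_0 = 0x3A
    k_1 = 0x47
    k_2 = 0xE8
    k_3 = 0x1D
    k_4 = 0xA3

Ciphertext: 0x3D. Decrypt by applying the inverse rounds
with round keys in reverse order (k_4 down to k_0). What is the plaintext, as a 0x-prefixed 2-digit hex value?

0xCE

s_0 = ciphertext = 0x3D
s_1 = InvRound(s_0, k_4) = 0xE3
s_2 = InvRound(s_1, k_3) = 0xBE
s_3 = InvRound(s_2, k_2) = 0x6B
s_4 = InvRound(s_3, k_1) = 0xE6
s_5 = InvRound(s_4, k_0) = 0xCE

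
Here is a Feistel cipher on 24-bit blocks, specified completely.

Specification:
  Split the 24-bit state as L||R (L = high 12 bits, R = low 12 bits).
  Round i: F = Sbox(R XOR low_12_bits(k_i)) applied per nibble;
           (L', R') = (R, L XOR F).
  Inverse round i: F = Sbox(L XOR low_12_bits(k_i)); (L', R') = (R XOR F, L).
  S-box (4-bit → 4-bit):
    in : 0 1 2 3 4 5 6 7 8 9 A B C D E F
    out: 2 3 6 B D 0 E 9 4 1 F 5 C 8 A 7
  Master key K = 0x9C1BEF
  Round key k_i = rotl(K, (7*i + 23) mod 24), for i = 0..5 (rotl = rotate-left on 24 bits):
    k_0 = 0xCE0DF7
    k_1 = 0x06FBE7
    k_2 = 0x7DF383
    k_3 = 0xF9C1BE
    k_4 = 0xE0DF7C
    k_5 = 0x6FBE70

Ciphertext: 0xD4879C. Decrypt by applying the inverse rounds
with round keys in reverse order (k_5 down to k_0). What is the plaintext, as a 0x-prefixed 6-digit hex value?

0x305E39

s_0 = ciphertext = 0xD4879C
s_1 = InvRound(s_0, k_5) = 0xC28D48
s_2 = InvRound(s_1, k_4) = 0x645C28
s_3 = InvRound(s_2, k_3) = 0x55D645
s_4 = InvRound(s_3, k_2) = 0x8CF55D
s_5 = InvRound(s_4, k_1) = 0xE398CF
s_6 = InvRound(s_5, k_0) = 0x305E39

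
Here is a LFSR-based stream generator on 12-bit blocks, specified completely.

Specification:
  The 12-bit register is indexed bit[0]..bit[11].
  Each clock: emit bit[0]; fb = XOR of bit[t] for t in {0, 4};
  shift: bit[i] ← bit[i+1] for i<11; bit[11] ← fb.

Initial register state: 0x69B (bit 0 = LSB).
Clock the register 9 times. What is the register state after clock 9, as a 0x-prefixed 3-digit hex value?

reg_0 = 0x69B
clock 1: out=1, reg = 0x34D
clock 2: out=1, reg = 0x9A6
clock 3: out=0, reg = 0x4D3
clock 4: out=1, reg = 0x269
clock 5: out=1, reg = 0x934
clock 6: out=0, reg = 0xC9A
clock 7: out=0, reg = 0xE4D
clock 8: out=1, reg = 0xF26
clock 9: out=0, reg = 0x793

0x793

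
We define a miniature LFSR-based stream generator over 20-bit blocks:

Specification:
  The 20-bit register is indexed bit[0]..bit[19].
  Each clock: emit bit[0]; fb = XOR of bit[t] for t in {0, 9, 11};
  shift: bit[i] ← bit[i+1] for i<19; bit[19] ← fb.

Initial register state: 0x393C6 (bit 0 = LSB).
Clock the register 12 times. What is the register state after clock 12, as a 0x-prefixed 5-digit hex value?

0x07D39

reg_0 = 0x393C6
clock 1: out=0, reg = 0x9C9E3
clock 2: out=1, reg = 0x4E4F1
clock 3: out=1, reg = 0xA7278
clock 4: out=0, reg = 0xD393C
clock 5: out=0, reg = 0xE9C9E
clock 6: out=0, reg = 0xF4E4F
clock 7: out=1, reg = 0xFA727
clock 8: out=1, reg = 0x7D393
clock 9: out=1, reg = 0x3E9C9
clock 10: out=1, reg = 0x1F4E4
clock 11: out=0, reg = 0x0FA72
clock 12: out=0, reg = 0x07D39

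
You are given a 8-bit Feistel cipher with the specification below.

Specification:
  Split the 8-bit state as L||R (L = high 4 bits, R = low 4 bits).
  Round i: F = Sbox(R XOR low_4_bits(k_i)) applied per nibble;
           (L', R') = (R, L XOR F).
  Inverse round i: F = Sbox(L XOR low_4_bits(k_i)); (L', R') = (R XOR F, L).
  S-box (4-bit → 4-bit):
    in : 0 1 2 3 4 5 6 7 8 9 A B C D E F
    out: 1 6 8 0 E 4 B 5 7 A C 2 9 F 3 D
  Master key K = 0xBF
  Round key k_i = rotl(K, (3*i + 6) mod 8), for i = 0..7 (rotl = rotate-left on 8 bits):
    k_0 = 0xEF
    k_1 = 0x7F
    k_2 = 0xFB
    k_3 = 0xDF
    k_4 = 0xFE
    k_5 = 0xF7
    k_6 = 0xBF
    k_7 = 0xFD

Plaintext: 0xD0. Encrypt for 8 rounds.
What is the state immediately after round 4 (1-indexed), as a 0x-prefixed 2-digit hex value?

s_0 = plaintext = 0xD0
s_1 = Round(s_0, k_0) = 0x00
s_2 = Round(s_1, k_1) = 0x0D
s_3 = Round(s_2, k_2) = 0xDB
s_4 = Round(s_3, k_3) = 0xB3
s_5 = Round(s_4, k_4) = 0x34
s_6 = Round(s_5, k_5) = 0x43
s_7 = Round(s_6, k_6) = 0x3D
s_8 = Round(s_7, k_7) = 0xD2

0xB3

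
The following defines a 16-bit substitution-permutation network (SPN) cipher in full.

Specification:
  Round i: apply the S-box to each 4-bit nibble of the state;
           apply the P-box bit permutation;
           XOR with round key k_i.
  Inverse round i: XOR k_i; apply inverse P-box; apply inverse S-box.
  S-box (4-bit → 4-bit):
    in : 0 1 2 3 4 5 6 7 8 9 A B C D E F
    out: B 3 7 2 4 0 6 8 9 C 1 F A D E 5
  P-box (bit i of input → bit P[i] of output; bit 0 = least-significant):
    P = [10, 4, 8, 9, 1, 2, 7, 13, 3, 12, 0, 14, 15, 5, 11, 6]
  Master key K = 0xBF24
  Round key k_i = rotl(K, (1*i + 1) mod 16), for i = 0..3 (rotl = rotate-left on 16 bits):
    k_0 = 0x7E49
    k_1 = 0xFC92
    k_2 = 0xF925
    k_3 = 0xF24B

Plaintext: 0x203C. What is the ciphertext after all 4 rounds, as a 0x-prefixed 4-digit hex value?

s_0 = plaintext = 0x203C
s_1 = Round(s_0, k_0) = 0xA475
s_2 = Round(s_1, k_1) = 0x5C93
s_3 = Round(s_2, k_2) = 0x89B5
s_4 = Round(s_3, k_3) = 0x128C

0x128C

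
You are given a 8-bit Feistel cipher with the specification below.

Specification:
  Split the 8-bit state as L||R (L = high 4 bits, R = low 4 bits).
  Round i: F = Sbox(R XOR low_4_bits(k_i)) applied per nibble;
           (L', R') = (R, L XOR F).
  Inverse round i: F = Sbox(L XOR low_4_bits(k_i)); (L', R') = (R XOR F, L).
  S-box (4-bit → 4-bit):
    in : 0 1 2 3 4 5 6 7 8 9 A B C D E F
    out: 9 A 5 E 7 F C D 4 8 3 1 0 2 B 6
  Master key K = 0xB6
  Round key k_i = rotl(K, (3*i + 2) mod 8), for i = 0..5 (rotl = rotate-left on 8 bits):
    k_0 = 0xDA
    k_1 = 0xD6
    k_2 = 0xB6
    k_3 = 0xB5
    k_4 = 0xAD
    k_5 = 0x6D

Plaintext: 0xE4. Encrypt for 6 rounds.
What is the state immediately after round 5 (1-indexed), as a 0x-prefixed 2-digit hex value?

s_0 = plaintext = 0xE4
s_1 = Round(s_0, k_0) = 0x45
s_2 = Round(s_1, k_1) = 0x5A
s_3 = Round(s_2, k_2) = 0xA5
s_4 = Round(s_3, k_3) = 0x53
s_5 = Round(s_4, k_4) = 0x3E
s_6 = Round(s_5, k_5) = 0xED

0x3E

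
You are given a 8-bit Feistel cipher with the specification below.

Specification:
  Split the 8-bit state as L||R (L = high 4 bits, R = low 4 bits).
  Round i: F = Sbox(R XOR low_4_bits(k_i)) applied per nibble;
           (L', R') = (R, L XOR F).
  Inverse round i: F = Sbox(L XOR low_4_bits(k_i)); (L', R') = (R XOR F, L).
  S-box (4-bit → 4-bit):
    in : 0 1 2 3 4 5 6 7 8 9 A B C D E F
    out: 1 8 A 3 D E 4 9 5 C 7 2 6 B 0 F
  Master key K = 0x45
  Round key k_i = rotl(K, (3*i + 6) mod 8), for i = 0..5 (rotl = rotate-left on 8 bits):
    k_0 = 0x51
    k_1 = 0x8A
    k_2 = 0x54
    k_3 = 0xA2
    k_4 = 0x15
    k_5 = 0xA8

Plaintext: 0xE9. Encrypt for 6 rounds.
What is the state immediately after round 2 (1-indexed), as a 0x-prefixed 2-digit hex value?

0xB1

s_0 = plaintext = 0xE9
s_1 = Round(s_0, k_0) = 0x9B
s_2 = Round(s_1, k_1) = 0xB1
s_3 = Round(s_2, k_2) = 0x15
s_4 = Round(s_3, k_3) = 0x58
s_5 = Round(s_4, k_4) = 0x8E
s_6 = Round(s_5, k_5) = 0xEC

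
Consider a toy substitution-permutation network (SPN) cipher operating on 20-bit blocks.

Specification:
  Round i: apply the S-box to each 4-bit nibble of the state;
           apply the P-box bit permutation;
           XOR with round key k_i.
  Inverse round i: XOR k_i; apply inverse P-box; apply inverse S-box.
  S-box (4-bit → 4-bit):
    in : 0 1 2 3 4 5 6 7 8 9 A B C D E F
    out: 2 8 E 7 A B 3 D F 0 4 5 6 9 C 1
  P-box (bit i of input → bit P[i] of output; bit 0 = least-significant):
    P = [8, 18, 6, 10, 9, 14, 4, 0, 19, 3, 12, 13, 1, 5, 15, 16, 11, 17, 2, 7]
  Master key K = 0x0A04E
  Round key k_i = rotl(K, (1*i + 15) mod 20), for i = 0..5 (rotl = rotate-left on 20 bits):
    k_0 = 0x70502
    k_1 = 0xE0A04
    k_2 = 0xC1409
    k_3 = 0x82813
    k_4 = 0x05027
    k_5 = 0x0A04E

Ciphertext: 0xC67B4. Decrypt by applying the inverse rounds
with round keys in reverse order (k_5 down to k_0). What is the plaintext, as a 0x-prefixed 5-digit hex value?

0xC2FE6

s_0 = ciphertext = 0xC67B4
s_1 = InvRound(s_0, k_5) = 0x13638
s_2 = InvRound(s_1, k_4) = 0xAD481
s_3 = InvRound(s_2, k_3) = 0x5BEC1
s_4 = InvRound(s_3, k_2) = 0xDE5FA
s_5 = InvRound(s_4, k_1) = 0x88437
s_6 = InvRound(s_5, k_0) = 0xC2FE6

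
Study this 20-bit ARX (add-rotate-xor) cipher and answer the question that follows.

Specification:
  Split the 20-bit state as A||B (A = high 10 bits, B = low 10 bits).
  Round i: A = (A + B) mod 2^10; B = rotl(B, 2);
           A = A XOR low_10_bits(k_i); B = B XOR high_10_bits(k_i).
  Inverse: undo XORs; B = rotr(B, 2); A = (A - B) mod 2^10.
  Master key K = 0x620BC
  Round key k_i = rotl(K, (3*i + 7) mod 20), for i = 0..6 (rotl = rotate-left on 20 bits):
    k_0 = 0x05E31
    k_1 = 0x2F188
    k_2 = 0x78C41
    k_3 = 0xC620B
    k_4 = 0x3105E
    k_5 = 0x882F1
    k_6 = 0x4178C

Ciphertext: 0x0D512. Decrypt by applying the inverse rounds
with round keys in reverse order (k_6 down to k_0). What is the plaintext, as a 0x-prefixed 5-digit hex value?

s_0 = ciphertext = 0x0D512
s_1 = InvRound(s_0, k_6) = 0x2D305
s_2 = InvRound(s_1, k_5) = 0x3F149
s_3 = InvRound(s_2, k_4) = 0xCFD63
s_4 = InvRound(s_3, k_3) = 0x65B9E
s_5 = InvRound(s_4, k_2) = 0x0E19F
s_6 = InvRound(s_5, k_1) = 0x9A348
s_7 = InvRound(s_6, k_0) = 0x20BD7

0x20BD7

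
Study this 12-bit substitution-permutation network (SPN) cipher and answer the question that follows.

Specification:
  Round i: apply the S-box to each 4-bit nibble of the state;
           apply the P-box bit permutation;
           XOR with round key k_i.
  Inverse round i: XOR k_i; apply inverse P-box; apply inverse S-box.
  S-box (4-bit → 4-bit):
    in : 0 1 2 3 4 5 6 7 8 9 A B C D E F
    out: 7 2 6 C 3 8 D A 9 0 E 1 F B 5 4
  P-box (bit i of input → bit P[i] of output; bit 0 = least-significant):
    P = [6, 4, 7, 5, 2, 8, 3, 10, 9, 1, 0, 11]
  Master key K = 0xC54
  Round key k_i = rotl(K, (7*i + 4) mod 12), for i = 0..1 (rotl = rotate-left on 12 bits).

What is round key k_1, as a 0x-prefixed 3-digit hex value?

K = 0xC54
k_0 = rotl(K, (7*0+4) mod 12) = rotl(K, 4) = 0x54C
k_1 = rotl(K, (7*1+4) mod 12) = rotl(K, 11) = 0x62A

0x62A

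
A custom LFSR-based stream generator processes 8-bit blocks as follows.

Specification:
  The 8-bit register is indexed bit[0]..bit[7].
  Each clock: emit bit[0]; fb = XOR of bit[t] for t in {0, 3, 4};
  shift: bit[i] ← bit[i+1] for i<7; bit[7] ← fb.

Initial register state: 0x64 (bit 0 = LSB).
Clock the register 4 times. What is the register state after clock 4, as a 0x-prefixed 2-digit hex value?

reg_0 = 0x64
clock 1: out=0, reg = 0x32
clock 2: out=0, reg = 0x99
clock 3: out=1, reg = 0xCC
clock 4: out=0, reg = 0xE6

0xE6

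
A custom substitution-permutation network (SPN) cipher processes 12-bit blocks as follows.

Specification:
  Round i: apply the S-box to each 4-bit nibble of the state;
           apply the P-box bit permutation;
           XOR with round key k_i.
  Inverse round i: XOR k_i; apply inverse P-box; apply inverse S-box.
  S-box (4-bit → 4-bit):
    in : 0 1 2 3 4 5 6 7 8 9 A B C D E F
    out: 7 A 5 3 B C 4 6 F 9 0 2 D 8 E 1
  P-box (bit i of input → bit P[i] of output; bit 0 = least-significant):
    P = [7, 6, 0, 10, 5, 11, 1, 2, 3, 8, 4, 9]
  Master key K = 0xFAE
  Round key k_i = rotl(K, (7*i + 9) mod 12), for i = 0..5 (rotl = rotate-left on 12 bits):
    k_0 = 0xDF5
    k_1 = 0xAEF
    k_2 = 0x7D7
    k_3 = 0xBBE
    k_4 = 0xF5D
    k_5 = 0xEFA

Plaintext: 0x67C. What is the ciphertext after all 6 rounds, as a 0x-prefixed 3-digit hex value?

0x57E

s_0 = plaintext = 0x67C
s_1 = Round(s_0, k_0) = 0x166
s_2 = Round(s_1, k_1) = 0x9EC
s_3 = Round(s_2, k_2) = 0x958
s_4 = Round(s_3, k_3) = 0xD71
s_5 = Round(s_4, k_4) = 0x11F
s_6 = Round(s_5, k_5) = 0x57E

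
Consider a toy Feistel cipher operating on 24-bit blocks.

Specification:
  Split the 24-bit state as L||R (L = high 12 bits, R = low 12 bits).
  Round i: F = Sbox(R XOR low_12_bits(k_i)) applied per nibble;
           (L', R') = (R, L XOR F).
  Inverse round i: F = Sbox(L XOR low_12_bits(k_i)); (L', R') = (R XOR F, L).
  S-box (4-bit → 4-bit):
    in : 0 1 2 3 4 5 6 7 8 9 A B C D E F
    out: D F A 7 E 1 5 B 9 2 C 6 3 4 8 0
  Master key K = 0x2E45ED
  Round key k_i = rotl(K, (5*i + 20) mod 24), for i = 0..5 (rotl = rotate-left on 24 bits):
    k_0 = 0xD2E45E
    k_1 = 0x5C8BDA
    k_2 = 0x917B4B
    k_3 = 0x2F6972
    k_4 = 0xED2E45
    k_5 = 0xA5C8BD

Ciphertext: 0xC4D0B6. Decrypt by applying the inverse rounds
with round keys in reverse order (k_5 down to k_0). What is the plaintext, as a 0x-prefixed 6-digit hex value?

s_0 = ciphertext = 0xC4D0B6
s_1 = InvRound(s_0, k_5) = 0xEBBC4D
s_2 = InvRound(s_1, k_4) = 0x145EBB
s_3 = InvRound(s_2, k_3) = 0x7C0145
s_4 = InvRound(s_3, k_2) = 0x2D37C0
s_5 = InvRound(s_4, k_1) = 0x5122D3
s_6 = InvRound(s_5, k_0) = 0xD30512

0xD30512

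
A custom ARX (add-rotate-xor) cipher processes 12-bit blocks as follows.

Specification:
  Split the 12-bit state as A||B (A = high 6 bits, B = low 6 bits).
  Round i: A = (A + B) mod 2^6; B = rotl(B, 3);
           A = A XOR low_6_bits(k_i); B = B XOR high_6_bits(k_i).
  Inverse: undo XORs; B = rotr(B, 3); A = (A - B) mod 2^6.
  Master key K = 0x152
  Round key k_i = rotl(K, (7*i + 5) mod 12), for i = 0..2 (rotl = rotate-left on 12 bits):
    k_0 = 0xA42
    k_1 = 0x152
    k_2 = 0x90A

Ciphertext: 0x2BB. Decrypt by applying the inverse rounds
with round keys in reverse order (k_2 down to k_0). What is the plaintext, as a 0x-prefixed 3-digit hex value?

s_0 = ciphertext = 0x2BB
s_1 = InvRound(s_0, k_2) = 0x17B
s_2 = InvRound(s_1, k_1) = 0x837
s_3 = InvRound(s_2, k_0) = 0xBF3

0xBF3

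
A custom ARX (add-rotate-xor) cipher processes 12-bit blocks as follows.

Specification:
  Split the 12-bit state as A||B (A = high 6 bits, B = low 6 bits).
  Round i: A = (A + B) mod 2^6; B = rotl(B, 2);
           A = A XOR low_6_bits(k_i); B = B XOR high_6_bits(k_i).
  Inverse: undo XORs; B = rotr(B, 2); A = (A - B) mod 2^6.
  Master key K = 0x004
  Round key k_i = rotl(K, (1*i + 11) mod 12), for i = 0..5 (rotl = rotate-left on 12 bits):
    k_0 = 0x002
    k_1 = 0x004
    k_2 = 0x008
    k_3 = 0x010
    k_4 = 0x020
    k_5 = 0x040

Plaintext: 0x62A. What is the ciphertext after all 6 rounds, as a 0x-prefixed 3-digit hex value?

s_0 = plaintext = 0x62A
s_1 = Round(s_0, k_0) = 0x02A
s_2 = Round(s_1, k_1) = 0xBAA
s_3 = Round(s_2, k_2) = 0x42A
s_4 = Round(s_3, k_3) = 0xAAA
s_5 = Round(s_4, k_4) = 0xD2A
s_6 = Round(s_5, k_5) = 0x7AB

0x7AB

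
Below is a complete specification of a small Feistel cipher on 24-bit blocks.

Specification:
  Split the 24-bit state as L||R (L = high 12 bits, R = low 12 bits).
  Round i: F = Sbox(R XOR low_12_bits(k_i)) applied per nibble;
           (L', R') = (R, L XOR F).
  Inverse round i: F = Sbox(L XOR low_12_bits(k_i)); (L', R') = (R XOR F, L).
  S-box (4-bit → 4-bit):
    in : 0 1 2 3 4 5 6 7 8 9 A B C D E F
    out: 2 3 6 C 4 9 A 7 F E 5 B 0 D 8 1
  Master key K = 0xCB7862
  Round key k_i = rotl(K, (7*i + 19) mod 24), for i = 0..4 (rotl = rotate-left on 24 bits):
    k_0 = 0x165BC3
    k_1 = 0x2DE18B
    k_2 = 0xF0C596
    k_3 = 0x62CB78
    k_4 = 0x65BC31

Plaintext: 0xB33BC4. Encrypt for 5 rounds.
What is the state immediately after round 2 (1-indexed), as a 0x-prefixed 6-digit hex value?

0x914425

s_0 = plaintext = 0xB33BC4
s_1 = Round(s_0, k_0) = 0xBC4914
s_2 = Round(s_1, k_1) = 0x914425
s_3 = Round(s_2, k_2) = 0x425AA8
s_4 = Round(s_3, k_3) = 0xAA87F7
s_5 = Round(s_4, k_4) = 0x7F71A2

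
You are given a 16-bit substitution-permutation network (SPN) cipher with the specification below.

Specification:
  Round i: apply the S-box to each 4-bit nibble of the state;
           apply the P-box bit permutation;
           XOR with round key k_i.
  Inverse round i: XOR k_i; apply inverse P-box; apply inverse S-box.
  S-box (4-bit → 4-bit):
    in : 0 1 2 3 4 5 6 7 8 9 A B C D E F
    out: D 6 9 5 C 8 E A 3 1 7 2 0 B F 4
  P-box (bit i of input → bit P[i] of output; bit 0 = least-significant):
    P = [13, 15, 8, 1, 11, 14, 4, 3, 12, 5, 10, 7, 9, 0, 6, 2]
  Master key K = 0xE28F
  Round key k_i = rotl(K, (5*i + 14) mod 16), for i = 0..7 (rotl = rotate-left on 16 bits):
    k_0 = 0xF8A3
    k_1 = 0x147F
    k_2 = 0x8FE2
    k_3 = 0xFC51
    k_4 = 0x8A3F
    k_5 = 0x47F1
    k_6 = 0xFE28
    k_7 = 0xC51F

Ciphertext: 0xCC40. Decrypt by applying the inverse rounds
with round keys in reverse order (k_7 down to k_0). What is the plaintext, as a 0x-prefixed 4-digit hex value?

s_0 = ciphertext = 0xCC40
s_1 = InvRound(s_0, k_7) = 0x6C04
s_2 = InvRound(s_1, k_6) = 0x285B
s_3 = InvRound(s_2, k_5) = 0x96D0
s_4 = InvRound(s_3, k_4) = 0x6E25
s_5 = InvRound(s_4, k_3) = 0x08FB
s_6 = InvRound(s_5, k_2) = 0x8F41
s_7 = InvRound(s_6, k_1) = 0x2806
s_8 = InvRound(s_7, k_0) = 0x7DBB

0x7DBB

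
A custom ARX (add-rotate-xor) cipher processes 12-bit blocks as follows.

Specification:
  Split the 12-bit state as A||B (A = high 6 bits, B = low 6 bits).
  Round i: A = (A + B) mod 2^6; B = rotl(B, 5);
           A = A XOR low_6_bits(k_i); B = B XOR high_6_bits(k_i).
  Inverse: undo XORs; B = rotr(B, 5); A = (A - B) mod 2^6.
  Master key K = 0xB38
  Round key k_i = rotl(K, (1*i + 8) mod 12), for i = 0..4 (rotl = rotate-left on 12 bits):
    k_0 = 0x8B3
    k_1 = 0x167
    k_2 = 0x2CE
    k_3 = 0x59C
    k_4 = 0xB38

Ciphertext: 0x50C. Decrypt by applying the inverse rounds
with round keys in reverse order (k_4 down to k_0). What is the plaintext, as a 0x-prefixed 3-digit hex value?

s_0 = ciphertext = 0x50C
s_1 = InvRound(s_0, k_4) = 0xAC1
s_2 = InvRound(s_1, k_3) = 0x26E
s_3 = InvRound(s_2, k_2) = 0xF0B
s_4 = InvRound(s_3, k_1) = 0xFDC
s_5 = InvRound(s_4, k_0) = 0x3FD

0x3FD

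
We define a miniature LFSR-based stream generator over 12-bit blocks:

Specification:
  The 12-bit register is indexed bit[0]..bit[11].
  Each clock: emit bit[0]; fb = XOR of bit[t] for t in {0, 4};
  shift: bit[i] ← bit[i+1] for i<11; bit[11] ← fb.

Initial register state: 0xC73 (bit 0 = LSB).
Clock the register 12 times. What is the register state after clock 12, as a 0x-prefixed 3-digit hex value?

reg_0 = 0xC73
clock 1: out=1, reg = 0x639
clock 2: out=1, reg = 0x31C
clock 3: out=0, reg = 0x98E
clock 4: out=0, reg = 0x4C7
clock 5: out=1, reg = 0xA63
clock 6: out=1, reg = 0xD31
clock 7: out=1, reg = 0x698
clock 8: out=0, reg = 0xB4C
clock 9: out=0, reg = 0x5A6
clock 10: out=0, reg = 0x2D3
clock 11: out=1, reg = 0x169
clock 12: out=1, reg = 0x8B4

0x8B4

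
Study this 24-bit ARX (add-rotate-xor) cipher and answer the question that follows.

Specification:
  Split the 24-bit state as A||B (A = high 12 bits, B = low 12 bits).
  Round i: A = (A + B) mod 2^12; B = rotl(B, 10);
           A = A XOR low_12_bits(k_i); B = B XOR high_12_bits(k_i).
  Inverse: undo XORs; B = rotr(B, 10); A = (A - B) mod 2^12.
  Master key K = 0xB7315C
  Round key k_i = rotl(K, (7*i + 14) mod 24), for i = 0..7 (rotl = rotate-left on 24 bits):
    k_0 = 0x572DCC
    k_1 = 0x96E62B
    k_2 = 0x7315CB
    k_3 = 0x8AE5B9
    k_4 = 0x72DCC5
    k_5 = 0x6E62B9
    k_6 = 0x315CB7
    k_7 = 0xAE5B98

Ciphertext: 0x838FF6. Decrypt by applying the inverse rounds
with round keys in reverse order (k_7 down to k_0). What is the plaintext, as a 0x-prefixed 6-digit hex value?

0x19EFBA

s_0 = ciphertext = 0x838FF6
s_1 = InvRound(s_0, k_7) = 0xF5344D
s_2 = InvRound(s_1, k_6) = 0x683D61
s_3 = InvRound(s_2, k_5) = 0x61CE1E
s_4 = InvRound(s_3, k_4) = 0x60B4CE
s_5 = InvRound(s_4, k_3) = 0x22F183
s_6 = InvRound(s_5, k_2) = 0xD1BAC9
s_7 = InvRound(s_6, k_1) = 0xC94E9C
s_8 = InvRound(s_7, k_0) = 0x19EFBA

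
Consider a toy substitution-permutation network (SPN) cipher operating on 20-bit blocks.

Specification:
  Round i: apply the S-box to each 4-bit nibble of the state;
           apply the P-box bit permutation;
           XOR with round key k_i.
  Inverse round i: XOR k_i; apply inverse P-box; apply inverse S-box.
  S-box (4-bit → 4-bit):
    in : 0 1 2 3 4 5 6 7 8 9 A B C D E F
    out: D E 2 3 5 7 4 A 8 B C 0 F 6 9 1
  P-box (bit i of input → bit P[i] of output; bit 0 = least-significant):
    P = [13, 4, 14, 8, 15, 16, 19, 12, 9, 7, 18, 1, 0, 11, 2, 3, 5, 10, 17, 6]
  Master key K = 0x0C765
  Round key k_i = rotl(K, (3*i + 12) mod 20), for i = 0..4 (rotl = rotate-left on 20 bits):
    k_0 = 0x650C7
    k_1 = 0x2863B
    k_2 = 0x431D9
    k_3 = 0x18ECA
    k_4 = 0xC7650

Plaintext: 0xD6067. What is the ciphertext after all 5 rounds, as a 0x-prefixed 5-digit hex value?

0x88E28

s_0 = plaintext = 0xD6067
s_1 = Round(s_0, k_0) = 0x857D1
s_2 = Round(s_1, k_1) = 0xBCFEC
s_3 = Round(s_2, k_2) = 0x4CAC4
s_4 = Round(s_3, k_3) = 0xE76E5
s_5 = Round(s_4, k_4) = 0x88E28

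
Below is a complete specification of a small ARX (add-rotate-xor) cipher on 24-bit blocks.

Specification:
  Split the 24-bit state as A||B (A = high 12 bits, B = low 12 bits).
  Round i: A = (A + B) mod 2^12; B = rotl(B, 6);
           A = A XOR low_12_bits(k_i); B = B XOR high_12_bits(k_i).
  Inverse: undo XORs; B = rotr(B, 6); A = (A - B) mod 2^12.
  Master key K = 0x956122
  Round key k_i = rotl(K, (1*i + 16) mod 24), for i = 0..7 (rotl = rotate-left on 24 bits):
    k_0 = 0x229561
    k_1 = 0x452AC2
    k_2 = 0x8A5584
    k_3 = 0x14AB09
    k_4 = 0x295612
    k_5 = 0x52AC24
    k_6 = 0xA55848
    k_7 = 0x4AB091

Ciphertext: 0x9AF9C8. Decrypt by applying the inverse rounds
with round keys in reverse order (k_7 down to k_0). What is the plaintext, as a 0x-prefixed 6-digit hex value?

s_0 = ciphertext = 0x9AF9C8
s_1 = InvRound(s_0, k_7) = 0x0498F5
s_2 = InvRound(s_1, k_6) = 0xFF780A
s_3 = InvRound(s_2, k_5) = 0xB9F834
s_4 = InvRound(s_3, k_4) = 0x52386A
s_5 = InvRound(s_4, k_3) = 0x606824
s_6 = InvRound(s_5, k_2) = 0x340042
s_7 = InvRound(s_6, k_1) = 0x572410
s_8 = InvRound(s_7, k_0) = 0x1BBE58

0x1BBE58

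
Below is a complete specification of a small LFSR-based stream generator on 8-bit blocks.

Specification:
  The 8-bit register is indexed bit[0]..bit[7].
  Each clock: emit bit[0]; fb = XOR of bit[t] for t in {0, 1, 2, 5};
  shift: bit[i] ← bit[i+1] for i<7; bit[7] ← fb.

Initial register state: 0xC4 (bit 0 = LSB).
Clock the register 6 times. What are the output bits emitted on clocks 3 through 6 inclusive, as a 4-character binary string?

reg_0 = 0xC4
clock 1: out=0, reg = 0xE2
clock 2: out=0, reg = 0x71
clock 3: out=1, reg = 0x38
clock 4: out=0, reg = 0x9C
clock 5: out=0, reg = 0xCE
clock 6: out=0, reg = 0x67

1000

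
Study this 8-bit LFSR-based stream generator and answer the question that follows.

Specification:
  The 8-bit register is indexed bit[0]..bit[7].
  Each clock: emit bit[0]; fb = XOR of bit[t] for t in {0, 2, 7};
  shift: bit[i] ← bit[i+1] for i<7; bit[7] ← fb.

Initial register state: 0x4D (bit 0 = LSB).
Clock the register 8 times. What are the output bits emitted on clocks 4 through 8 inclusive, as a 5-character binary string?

10010

reg_0 = 0x4D
clock 1: out=1, reg = 0x26
clock 2: out=0, reg = 0x93
clock 3: out=1, reg = 0x49
clock 4: out=1, reg = 0xA4
clock 5: out=0, reg = 0x52
clock 6: out=0, reg = 0x29
clock 7: out=1, reg = 0x94
clock 8: out=0, reg = 0x4A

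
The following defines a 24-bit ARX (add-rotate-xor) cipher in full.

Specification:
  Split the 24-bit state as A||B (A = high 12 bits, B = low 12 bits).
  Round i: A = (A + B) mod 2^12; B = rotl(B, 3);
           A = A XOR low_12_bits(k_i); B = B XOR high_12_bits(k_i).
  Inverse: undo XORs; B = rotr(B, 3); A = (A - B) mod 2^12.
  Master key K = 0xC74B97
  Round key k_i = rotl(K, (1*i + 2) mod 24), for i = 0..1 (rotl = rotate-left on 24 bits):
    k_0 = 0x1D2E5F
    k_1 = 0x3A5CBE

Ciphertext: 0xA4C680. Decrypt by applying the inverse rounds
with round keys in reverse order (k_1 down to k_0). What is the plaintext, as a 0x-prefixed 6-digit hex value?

s_0 = ciphertext = 0xA4C680
s_1 = InvRound(s_0, k_1) = 0xC4EAA4
s_2 = InvRound(s_1, k_0) = 0x4A3D6E

0x4A3D6E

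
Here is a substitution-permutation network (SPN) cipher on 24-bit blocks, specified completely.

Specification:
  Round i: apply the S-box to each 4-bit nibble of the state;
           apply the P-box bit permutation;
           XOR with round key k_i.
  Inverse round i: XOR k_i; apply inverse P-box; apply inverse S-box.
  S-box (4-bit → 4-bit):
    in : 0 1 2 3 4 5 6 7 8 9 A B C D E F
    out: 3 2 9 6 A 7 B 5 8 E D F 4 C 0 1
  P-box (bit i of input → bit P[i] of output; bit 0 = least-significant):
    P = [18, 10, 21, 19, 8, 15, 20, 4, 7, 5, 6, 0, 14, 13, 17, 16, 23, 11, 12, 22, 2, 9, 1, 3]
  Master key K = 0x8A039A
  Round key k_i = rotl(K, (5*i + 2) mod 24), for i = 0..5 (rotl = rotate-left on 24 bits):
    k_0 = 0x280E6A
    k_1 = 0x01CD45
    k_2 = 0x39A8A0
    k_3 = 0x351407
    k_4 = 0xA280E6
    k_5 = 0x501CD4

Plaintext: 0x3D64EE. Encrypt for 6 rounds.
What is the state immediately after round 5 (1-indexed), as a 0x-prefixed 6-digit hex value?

0x10BBB2

s_0 = plaintext = 0x3D64EE
s_1 = Round(s_0, k_0) = 0x697C49
s_2 = Round(s_1, k_1) = 0x6B1319
s_3 = Round(s_2, k_2) = 0xD116CC
s_4 = Round(s_3, k_3) = 0x053CAC
s_5 = Round(s_4, k_4) = 0x10BBB2
s_6 = Round(s_5, k_5) = 0xCFF725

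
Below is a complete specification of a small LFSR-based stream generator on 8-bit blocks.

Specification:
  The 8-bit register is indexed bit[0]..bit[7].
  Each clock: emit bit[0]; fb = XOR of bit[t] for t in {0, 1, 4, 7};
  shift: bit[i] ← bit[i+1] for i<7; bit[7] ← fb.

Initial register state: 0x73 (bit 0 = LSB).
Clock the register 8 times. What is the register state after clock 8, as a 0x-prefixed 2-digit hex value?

0x2B

reg_0 = 0x73
clock 1: out=1, reg = 0xB9
clock 2: out=1, reg = 0xDC
clock 3: out=0, reg = 0x6E
clock 4: out=0, reg = 0xB7
clock 5: out=1, reg = 0x5B
clock 6: out=1, reg = 0xAD
clock 7: out=1, reg = 0x56
clock 8: out=0, reg = 0x2B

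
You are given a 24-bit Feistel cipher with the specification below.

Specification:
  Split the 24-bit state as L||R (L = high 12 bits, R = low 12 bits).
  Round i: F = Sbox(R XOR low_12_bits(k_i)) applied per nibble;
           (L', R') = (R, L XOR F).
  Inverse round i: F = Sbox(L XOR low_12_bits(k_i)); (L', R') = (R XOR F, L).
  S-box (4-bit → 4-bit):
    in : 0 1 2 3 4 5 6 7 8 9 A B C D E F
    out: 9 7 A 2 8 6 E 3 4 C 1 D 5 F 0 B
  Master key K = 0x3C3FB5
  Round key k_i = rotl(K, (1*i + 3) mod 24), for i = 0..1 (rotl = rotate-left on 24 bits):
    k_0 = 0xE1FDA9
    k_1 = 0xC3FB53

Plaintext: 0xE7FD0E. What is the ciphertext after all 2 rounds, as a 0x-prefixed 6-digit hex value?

s_0 = plaintext = 0xE7FD0E
s_1 = Round(s_0, k_0) = 0xD0E76C
s_2 = Round(s_1, k_1) = 0x76C825

0x76C825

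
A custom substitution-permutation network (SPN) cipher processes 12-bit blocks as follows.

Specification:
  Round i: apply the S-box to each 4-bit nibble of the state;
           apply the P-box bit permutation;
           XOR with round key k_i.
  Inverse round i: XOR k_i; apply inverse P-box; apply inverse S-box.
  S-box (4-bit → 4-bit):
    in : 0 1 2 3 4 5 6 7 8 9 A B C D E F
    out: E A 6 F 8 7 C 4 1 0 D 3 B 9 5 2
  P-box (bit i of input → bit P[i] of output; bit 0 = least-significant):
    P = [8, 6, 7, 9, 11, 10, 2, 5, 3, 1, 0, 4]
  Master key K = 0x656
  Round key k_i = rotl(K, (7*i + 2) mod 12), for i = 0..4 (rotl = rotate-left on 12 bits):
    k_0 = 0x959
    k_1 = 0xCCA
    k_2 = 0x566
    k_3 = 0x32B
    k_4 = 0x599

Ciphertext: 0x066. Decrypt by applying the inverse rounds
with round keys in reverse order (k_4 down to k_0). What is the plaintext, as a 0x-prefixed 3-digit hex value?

0x00E

s_0 = ciphertext = 0x066
s_1 = InvRound(s_0, k_4) = 0x305
s_2 = InvRound(s_1, k_3) = 0xB69
s_3 = InvRound(s_2, k_2) = 0x554
s_4 = InvRound(s_3, k_1) = 0xCEE
s_5 = InvRound(s_4, k_0) = 0x00E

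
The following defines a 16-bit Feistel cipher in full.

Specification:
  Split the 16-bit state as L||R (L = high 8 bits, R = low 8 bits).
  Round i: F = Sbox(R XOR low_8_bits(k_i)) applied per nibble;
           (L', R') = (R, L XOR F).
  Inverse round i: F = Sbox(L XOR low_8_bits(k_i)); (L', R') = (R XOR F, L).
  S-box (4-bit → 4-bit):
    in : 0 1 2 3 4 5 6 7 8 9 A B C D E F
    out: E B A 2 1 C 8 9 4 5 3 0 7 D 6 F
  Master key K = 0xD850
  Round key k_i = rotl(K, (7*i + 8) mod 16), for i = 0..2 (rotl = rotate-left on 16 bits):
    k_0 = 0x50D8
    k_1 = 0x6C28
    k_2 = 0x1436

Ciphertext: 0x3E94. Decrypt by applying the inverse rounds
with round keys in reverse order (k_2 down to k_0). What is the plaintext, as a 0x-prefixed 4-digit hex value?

0xDAFA

s_0 = ciphertext = 0x3E94
s_1 = InvRound(s_0, k_2) = 0x703E
s_2 = InvRound(s_1, k_1) = 0xFA70
s_3 = InvRound(s_2, k_0) = 0xDAFA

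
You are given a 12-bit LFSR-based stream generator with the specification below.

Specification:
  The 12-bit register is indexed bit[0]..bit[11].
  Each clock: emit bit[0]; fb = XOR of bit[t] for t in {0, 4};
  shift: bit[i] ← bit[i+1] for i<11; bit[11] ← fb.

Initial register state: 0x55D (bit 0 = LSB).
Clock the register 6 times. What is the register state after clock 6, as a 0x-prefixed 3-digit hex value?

reg_0 = 0x55D
clock 1: out=1, reg = 0x2AE
clock 2: out=0, reg = 0x157
clock 3: out=1, reg = 0x0AB
clock 4: out=1, reg = 0x855
clock 5: out=1, reg = 0x42A
clock 6: out=0, reg = 0x215

0x215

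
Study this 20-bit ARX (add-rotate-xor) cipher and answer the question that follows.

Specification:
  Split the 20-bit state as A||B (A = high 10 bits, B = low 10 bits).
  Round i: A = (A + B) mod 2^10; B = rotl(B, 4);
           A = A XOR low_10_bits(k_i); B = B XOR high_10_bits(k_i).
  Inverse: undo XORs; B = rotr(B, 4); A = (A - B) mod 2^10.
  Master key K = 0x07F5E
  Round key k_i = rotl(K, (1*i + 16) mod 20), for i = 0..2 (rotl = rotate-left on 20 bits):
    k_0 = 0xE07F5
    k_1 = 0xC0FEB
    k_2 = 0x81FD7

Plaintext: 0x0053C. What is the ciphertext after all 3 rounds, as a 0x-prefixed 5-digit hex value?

s_0 = plaintext = 0x0053C
s_1 = Round(s_0, k_0) = 0xB2045
s_2 = Round(s_1, k_1) = 0x39B52
s_3 = Round(s_2, k_2) = 0xFBF2A

0xFBF2A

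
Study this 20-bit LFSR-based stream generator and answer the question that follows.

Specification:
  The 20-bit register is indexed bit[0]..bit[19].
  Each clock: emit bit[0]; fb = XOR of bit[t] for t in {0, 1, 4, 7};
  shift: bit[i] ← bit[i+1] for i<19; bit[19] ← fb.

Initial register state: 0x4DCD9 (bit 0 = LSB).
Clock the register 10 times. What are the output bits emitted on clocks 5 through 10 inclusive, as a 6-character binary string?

reg_0 = 0x4DCD9
clock 1: out=1, reg = 0xA6E6C
clock 2: out=0, reg = 0x53736
clock 3: out=0, reg = 0x29B9B
clock 4: out=1, reg = 0x14DCD
clock 5: out=1, reg = 0x0A6E6
clock 6: out=0, reg = 0x05373
clock 7: out=1, reg = 0x829B9
clock 8: out=1, reg = 0xC14DC
clock 9: out=0, reg = 0x60A6E
clock 10: out=0, reg = 0xB0537

101100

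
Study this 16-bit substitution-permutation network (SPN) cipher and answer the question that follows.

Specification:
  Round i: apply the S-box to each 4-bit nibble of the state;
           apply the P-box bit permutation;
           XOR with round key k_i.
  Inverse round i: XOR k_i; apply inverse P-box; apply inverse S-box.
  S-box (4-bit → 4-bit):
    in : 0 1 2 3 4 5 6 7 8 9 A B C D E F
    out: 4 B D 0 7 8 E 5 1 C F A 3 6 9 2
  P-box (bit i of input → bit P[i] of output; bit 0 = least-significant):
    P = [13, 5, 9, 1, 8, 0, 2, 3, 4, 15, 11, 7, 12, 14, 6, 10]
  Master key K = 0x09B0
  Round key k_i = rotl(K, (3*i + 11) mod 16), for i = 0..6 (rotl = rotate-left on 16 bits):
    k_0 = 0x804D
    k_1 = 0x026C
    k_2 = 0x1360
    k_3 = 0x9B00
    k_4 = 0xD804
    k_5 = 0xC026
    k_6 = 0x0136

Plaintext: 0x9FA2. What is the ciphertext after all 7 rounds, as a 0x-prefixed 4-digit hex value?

0x57E1

s_0 = plaintext = 0x9FA2
s_1 = Round(s_0, k_0) = 0x2702
s_2 = Round(s_1, k_1) = 0x3C3A
s_3 = Round(s_2, k_2) = 0xB152
s_4 = Round(s_3, k_3) = 0x7D9A
s_5 = Round(s_4, k_4) = 0x626A
s_6 = Round(s_5, k_5) = 0xAED9
s_7 = Round(s_6, k_6) = 0x57E1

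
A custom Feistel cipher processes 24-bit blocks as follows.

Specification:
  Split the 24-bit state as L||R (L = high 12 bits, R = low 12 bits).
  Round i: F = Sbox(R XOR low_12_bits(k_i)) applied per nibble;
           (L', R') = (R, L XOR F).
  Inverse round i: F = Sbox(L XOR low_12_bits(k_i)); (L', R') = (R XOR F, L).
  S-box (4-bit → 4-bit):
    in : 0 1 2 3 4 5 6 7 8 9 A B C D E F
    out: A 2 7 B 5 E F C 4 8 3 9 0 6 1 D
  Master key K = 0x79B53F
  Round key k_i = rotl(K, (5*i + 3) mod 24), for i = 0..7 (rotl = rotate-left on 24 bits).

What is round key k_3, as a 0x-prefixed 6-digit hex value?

0xFDE6D4

K = 0x79B53F
k_0 = rotl(K, (5*0+3) mod 24) = rotl(K, 3) = 0xCDA9FB
k_1 = rotl(K, (5*1+3) mod 24) = rotl(K, 8) = 0xB53F79
k_2 = rotl(K, (5*2+3) mod 24) = rotl(K, 13) = 0xA7EF36
k_3 = rotl(K, (5*3+3) mod 24) = rotl(K, 18) = 0xFDE6D4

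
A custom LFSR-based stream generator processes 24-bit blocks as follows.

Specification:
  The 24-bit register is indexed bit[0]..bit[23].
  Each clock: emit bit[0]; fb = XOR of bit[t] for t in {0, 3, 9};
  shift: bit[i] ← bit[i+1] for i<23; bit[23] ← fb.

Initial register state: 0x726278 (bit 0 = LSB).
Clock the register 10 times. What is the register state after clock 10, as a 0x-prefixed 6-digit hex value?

reg_0 = 0x726278
clock 1: out=0, reg = 0x39313C
clock 2: out=0, reg = 0x9C989E
clock 3: out=0, reg = 0xCE4C4F
clock 4: out=1, reg = 0x672627
clock 5: out=1, reg = 0x339313
clock 6: out=1, reg = 0x19C989
clock 7: out=1, reg = 0x0CE4C4
clock 8: out=0, reg = 0x067262
clock 9: out=0, reg = 0x833931
clock 10: out=1, reg = 0xC19C98

0xC19C98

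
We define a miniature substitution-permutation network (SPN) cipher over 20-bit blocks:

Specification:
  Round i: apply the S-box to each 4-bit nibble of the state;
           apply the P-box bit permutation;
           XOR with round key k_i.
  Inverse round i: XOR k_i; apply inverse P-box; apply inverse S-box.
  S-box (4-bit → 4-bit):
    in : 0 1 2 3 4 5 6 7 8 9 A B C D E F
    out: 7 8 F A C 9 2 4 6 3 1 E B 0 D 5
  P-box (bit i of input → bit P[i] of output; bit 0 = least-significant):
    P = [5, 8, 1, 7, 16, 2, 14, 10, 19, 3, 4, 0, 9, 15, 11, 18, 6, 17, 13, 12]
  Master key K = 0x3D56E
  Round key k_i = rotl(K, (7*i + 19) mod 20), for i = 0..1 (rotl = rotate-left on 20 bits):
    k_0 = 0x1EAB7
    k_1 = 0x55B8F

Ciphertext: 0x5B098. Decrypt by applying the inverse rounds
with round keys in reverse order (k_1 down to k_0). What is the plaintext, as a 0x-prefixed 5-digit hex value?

0x82BBF

s_0 = ciphertext = 0x5B098
s_1 = InvRound(s_0, k_1) = 0x70488
s_2 = InvRound(s_1, k_0) = 0x82BBF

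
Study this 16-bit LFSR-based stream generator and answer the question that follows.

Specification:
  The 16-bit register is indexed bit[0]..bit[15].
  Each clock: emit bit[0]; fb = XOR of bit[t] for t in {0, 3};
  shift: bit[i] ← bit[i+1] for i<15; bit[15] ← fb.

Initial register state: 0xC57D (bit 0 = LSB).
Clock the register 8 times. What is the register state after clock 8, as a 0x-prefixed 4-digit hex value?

0xD2C5

reg_0 = 0xC57D
clock 1: out=1, reg = 0x62BE
clock 2: out=0, reg = 0xB15F
clock 3: out=1, reg = 0x58AF
clock 4: out=1, reg = 0x2C57
clock 5: out=1, reg = 0x962B
clock 6: out=1, reg = 0x4B15
clock 7: out=1, reg = 0xA58A
clock 8: out=0, reg = 0xD2C5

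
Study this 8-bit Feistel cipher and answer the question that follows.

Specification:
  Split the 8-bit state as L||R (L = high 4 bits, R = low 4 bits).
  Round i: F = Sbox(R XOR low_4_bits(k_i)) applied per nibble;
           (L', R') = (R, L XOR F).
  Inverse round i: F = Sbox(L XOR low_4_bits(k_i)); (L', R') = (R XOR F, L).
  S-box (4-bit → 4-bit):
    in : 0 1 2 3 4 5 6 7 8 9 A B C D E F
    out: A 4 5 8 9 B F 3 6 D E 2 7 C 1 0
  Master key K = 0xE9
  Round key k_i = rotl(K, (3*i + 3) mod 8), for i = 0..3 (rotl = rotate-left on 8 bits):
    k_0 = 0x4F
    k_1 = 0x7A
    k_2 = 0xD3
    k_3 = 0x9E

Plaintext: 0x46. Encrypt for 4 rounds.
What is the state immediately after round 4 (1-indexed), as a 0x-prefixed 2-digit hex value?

0x5C

s_0 = plaintext = 0x46
s_1 = Round(s_0, k_0) = 0x69
s_2 = Round(s_1, k_1) = 0x9E
s_3 = Round(s_2, k_2) = 0xE5
s_4 = Round(s_3, k_3) = 0x5C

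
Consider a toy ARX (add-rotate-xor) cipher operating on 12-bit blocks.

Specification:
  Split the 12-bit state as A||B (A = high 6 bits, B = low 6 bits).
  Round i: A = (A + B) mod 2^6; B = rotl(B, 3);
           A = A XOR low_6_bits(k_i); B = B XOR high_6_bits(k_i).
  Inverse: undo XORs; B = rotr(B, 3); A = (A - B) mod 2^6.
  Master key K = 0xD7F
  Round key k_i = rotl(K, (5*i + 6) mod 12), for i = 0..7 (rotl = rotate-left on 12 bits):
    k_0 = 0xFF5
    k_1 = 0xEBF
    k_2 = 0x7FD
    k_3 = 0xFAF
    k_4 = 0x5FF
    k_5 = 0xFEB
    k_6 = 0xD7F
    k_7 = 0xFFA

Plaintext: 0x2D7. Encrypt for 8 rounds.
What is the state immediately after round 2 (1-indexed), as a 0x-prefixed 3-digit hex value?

s_0 = plaintext = 0x2D7
s_1 = Round(s_0, k_0) = 0x5C5
s_2 = Round(s_1, k_1) = 0x8D2
s_3 = Round(s_2, k_2) = 0x20D
s_4 = Round(s_3, k_3) = 0xE97
s_5 = Round(s_4, k_4) = 0xBAD
s_6 = Round(s_5, k_5) = 0xC12
s_7 = Round(s_6, k_6) = 0xF67
s_8 = Round(s_7, k_7) = 0x783

0x8D2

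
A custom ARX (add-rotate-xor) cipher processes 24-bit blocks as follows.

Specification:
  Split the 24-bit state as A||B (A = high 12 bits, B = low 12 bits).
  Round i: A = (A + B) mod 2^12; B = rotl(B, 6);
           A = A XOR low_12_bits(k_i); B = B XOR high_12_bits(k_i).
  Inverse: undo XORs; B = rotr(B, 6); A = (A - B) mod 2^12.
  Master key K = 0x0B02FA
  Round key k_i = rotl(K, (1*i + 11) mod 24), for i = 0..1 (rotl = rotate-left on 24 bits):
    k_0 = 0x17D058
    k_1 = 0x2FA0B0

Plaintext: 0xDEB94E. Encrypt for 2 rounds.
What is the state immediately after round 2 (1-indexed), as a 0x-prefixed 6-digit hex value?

s_0 = plaintext = 0xDEB94E
s_1 = Round(s_0, k_0) = 0x7612D8
s_2 = Round(s_1, k_1) = 0xA894F1

0xA894F1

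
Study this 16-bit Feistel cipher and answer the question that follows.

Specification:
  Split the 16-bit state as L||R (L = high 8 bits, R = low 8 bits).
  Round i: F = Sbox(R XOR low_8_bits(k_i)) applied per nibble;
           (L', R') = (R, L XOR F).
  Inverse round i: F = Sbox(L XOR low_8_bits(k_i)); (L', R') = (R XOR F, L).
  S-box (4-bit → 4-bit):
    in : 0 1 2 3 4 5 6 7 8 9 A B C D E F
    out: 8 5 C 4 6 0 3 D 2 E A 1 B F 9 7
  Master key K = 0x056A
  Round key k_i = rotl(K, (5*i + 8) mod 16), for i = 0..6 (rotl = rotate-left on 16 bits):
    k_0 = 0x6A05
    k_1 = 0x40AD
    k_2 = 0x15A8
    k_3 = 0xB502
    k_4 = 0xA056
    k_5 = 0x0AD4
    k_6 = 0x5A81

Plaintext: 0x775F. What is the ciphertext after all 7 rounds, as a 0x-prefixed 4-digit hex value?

s_0 = plaintext = 0x775F
s_1 = Round(s_0, k_0) = 0x5F7D
s_2 = Round(s_1, k_1) = 0x7DA7
s_3 = Round(s_2, k_2) = 0xA7FA
s_4 = Round(s_3, k_3) = 0xFAD5
s_5 = Round(s_4, k_4) = 0xD5DE
s_6 = Round(s_5, k_5) = 0xDE5F
s_7 = Round(s_6, k_6) = 0x5F27

0x5F27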